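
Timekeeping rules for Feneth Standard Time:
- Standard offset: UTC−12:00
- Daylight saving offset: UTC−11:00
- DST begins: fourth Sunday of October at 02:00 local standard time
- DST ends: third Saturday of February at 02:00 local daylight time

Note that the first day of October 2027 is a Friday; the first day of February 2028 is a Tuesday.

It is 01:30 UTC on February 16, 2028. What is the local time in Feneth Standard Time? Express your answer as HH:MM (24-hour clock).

1 October 2027 is a Friday, so the first Sunday is October 3 and the fourth is October 24.
1 February 2028 is a Tuesday, so the first Saturday is February 5 and the third is February 19.
At the standard offset (UTC−12:00), 01:30 UTC − 12h = 13:30 Feneth Standard Time standard time (rolling into the previous day, 15 February 2028).
The standard-time date in Feneth Standard Time, February 15, 2028, falls between 24 October 2027 and 19 February 2028, so daylight saving is in effect and Feneth Standard Time is at UTC−11:00.
01:30 UTC − 11h = 14:30 local (rolling into the previous day, 15 February 2028).

14:30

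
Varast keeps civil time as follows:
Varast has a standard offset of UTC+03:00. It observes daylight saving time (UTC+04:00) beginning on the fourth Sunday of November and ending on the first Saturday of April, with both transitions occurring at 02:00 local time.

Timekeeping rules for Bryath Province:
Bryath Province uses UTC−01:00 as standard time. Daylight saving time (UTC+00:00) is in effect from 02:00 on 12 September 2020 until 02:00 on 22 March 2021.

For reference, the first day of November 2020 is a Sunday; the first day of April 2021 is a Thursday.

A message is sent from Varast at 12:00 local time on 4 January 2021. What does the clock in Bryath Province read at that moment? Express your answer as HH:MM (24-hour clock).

08:00

1 November 2020 is a Sunday, so the first Sunday is November 1 and the fourth is November 22.
1 April 2021 is a Thursday, so the first Saturday is April 3.
Daylight saving runs 22 November 2020 – 3 April 2021; 4 January 2021 is inside that window, so Varast is at UTC+04:00.
12:00 Varast − 4h = 08:00 UTC.
At the standard offset (UTC−01:00), 08:00 UTC − 1h = 07:00 Bryath Province standard time.
The standard-time date in Bryath Province, 4 January 2021, lies within the daylight-saving period (12 September 2020 – 22 March 2021), so Bryath Province is on daylight time, UTC+00:00.
08:00 UTC + 0h = 08:00 Bryath Province.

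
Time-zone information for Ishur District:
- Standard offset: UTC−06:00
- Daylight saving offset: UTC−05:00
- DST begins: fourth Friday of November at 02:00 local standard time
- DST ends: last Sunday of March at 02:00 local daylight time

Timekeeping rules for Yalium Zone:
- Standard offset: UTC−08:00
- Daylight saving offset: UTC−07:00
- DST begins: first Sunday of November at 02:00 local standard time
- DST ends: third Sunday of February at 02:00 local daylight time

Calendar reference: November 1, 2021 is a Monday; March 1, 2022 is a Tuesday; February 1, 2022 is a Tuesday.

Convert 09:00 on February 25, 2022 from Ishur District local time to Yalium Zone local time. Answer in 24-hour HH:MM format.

1 November 2021 is a Monday, so the first Friday is November 5 and the fourth is November 26.
1 March 2022 is a Tuesday, so Sundays fall on 6, 13, 20, 27; the last is March 27.
February 25, 2022 lies within the daylight-saving period (26 November 2021 – 27 March 2022), so Ishur District is on daylight time, UTC−05:00.
09:00 Ishur District + 5h = 14:00 UTC.
1 November 2021 is a Monday, so the first Sunday is November 7.
1 February 2022 is a Tuesday, so the first Sunday is February 6 and the third is February 20.
At the standard offset (UTC−08:00), 14:00 UTC − 8h = 06:00 Yalium Zone standard time.
The standard-time date in Yalium Zone, February 25, 2022, is outside the daylight-saving period (7 November 2021 – 20 February 2022), so Yalium Zone is on standard time, UTC−08:00.
14:00 UTC − 8h = 06:00 Yalium Zone.

06:00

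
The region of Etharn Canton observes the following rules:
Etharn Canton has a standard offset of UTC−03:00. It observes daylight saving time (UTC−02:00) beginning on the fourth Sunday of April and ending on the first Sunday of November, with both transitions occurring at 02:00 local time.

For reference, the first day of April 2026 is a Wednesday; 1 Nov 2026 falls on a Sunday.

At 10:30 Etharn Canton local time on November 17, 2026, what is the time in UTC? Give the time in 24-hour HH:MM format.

1 April 2026 is a Wednesday, so the first Sunday is April 5 and the fourth is April 26.
1 November 2026 is a Sunday, so the first Sunday is November 1.
November 17, 2026 is outside the daylight-saving period (26 April – 1 November), so Etharn Canton is on standard time, UTC−03:00.
10:30 local + 3h = 13:30 UTC.

13:30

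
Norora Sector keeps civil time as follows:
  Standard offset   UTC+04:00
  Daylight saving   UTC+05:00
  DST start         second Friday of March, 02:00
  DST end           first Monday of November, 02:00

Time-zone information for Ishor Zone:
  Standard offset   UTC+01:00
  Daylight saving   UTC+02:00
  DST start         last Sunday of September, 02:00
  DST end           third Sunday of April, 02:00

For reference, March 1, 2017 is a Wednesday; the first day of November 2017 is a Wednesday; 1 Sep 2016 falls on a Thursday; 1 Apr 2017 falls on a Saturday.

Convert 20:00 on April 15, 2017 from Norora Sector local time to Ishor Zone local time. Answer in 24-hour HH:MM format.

17:00

1 March 2017 is a Wednesday, so the first Friday is March 3 and the second is March 10.
1 November 2017 is a Wednesday, so the first Monday is November 6.
Daylight saving runs 10 March – 6 November; April 15, 2017 is inside that window, so Norora Sector is at UTC+05:00.
20:00 Norora Sector − 5h = 15:00 UTC.
1 September 2016 is a Thursday, so Sundays fall on 4, 11, 18, 25; the last is September 25.
1 April 2017 is a Saturday, so the first Sunday is April 2 and the third is April 16.
At the standard offset (UTC+01:00), 15:00 UTC + 1h = 16:00 Ishor Zone standard time.
The standard-time date in Ishor Zone, April 15, 2017, lies within the daylight-saving period (25 September 2016 – 16 April 2017), so Ishor Zone is on daylight time, UTC+02:00.
15:00 UTC + 2h = 17:00 Ishor Zone.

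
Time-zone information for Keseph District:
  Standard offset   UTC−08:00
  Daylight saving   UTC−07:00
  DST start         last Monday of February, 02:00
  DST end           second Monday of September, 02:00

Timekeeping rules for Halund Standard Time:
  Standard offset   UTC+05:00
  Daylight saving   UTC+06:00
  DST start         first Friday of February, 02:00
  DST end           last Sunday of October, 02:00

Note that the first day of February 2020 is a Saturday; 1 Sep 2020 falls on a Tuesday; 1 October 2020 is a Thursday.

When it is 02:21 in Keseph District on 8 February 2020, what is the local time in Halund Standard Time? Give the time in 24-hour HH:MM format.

16:21

1 February 2020 is a Saturday, so Mondays fall on 3, 10, 17, 24; the last is February 24.
1 September 2020 is a Tuesday, so the first Monday is September 7 and the second is September 14.
8 February 2020 is outside the daylight-saving period (24 February – 14 September), so Keseph District is on standard time, UTC−08:00.
02:21 Keseph District + 8h = 10:21 UTC.
1 February 2020 is a Saturday, so the first Friday is February 7.
1 October 2020 is a Thursday, so Sundays fall on 4, 11, 18, 25; the last is October 25.
At the standard offset (UTC+05:00), 10:21 UTC + 5h = 15:21 Halund Standard Time standard time.
The standard-time date in Halund Standard Time, 8 February 2020, falls between 7 February and 25 October, so daylight saving is in effect and Halund Standard Time is at UTC+06:00.
10:21 UTC + 6h = 16:21 Halund Standard Time.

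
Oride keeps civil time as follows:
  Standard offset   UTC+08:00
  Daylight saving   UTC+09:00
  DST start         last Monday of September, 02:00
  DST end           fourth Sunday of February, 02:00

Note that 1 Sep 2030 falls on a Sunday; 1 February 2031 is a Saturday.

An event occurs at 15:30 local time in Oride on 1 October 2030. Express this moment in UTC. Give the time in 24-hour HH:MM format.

06:30

1 September 2030 is a Sunday, so Mondays fall on 2, 9, 16, 23, 30; the last is September 30.
1 February 2031 is a Saturday, so the first Sunday is February 2 and the fourth is February 23.
Daylight saving runs 30 September 2030 – 23 February 2031; 1 October 2030 is inside that window, so Oride is at UTC+09:00.
15:30 local − 9h = 06:30 UTC.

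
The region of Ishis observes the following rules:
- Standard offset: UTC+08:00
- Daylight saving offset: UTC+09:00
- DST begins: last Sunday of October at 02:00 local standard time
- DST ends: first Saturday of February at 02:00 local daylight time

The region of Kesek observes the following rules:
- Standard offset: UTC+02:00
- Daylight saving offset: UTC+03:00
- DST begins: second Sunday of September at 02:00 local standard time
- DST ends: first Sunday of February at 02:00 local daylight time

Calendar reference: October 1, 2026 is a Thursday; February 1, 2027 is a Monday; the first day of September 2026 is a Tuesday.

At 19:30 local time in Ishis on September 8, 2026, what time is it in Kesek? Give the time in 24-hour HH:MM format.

1 October 2026 is a Thursday, so Sundays fall on 4, 11, 18, 25; the last is October 25.
1 February 2027 is a Monday, so the first Saturday is February 6.
Daylight saving runs 25 October 2026 – 6 February 2027; September 8, 2026 is outside that window, so Ishis is on standard time at UTC+08:00.
19:30 Ishis − 8h = 11:30 UTC.
1 September 2026 is a Tuesday, so the first Sunday is September 6 and the second is September 13.
1 February 2027 is a Monday, so the first Sunday is February 7.
At the standard offset (UTC+02:00), 11:30 UTC + 2h = 13:30 Kesek standard time.
The standard-time date in Kesek, September 8, 2026, is outside the daylight-saving period (13 September 2026 – 7 February 2027), so Kesek is on standard time, UTC+02:00.
11:30 UTC + 2h = 13:30 Kesek.

13:30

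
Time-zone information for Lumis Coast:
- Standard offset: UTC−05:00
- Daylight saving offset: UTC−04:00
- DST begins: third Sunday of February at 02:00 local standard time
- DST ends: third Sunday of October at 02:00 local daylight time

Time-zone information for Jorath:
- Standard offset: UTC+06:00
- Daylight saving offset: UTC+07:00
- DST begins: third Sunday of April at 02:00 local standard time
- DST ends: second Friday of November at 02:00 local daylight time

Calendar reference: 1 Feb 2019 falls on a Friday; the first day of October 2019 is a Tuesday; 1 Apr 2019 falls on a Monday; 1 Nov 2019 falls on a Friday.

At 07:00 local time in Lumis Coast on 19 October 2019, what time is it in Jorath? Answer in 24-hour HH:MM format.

1 February 2019 is a Friday, so the first Sunday is February 3 and the third is February 17.
1 October 2019 is a Tuesday, so the first Sunday is October 6 and the third is October 20.
19 October 2019 falls between 17 February and 20 October, so daylight saving is in effect and Lumis Coast is at UTC−04:00.
07:00 Lumis Coast + 4h = 11:00 UTC.
1 April 2019 is a Monday, so the first Sunday is April 7 and the third is April 21.
1 November 2019 is a Friday, so the first Friday is November 1 and the second is November 8.
At the standard offset (UTC+06:00), 11:00 UTC + 6h = 17:00 Jorath standard time.
The standard-time date in Jorath, 19 October 2019, falls between 21 April and 8 November, so daylight saving is in effect and Jorath is at UTC+07:00.
11:00 UTC + 7h = 18:00 Jorath.

18:00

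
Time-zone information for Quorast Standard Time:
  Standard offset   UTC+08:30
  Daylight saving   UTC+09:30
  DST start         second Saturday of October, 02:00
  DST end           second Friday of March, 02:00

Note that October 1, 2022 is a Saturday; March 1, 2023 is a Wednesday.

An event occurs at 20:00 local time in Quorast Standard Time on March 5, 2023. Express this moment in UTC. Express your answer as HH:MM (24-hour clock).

1 October 2022 is a Saturday, so the first Saturday is October 1 and the second is October 8.
1 March 2023 is a Wednesday, so the first Friday is March 3 and the second is March 10.
Daylight saving runs 8 October 2022 – 10 March 2023; March 5, 2023 is inside that window, so Quorast Standard Time is at UTC+09:30.
20:00 local − 9h30m = 10:30 UTC.

10:30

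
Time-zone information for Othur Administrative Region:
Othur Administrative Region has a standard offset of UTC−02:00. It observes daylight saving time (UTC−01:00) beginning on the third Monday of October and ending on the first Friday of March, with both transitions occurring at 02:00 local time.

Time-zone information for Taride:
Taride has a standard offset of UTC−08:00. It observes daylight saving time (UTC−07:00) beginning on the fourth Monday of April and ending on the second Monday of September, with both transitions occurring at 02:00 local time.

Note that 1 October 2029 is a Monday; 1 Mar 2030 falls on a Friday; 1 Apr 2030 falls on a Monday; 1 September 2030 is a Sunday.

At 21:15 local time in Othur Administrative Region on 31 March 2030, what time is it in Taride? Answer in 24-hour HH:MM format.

1 October 2029 is a Monday, so the first Monday is October 1 and the third is October 15.
1 March 2030 is a Friday, so the first Friday is March 1.
Daylight saving runs 15 October 2029 – 1 March 2030; 31 March 2030 is outside that window, so Othur Administrative Region is on standard time at UTC−02:00.
21:15 Othur Administrative Region + 2h = 23:15 UTC.
1 April 2030 is a Monday, so the first Monday is April 1 and the fourth is April 22.
1 September 2030 is a Sunday, so the first Monday is September 2 and the second is September 9.
At the standard offset (UTC−08:00), 23:15 UTC − 8h = 15:15 Taride standard time.
Daylight saving runs 22 April – 9 September; the standard-time date in Taride, 31 March 2030, is outside that window, so Taride is on standard time at UTC−08:00.
23:15 UTC − 8h = 15:15 Taride.

15:15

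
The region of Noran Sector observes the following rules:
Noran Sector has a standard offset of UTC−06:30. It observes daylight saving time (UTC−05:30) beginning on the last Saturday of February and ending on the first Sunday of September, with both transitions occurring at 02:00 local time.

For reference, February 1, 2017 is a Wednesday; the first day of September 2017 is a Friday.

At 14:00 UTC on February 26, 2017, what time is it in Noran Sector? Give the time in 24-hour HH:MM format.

1 February 2017 is a Wednesday, so Saturdays fall on 4, 11, 18, 25; the last is February 25.
1 September 2017 is a Friday, so the first Sunday is September 3.
At the standard offset (UTC−06:30), 14:00 UTC − 6h30m = 07:30 Noran Sector standard time.
The standard-time date in Noran Sector, February 26, 2017, falls between 25 February and 3 September, so daylight saving is in effect and Noran Sector is at UTC−05:30.
14:00 UTC − 5h30m = 08:30 local.

08:30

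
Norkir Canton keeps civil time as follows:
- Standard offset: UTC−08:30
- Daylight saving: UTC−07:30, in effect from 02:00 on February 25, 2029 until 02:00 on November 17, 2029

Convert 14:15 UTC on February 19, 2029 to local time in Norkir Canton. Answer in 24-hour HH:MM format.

At the standard offset (UTC−08:30), 14:15 UTC − 8h30m = 05:45 Norkir Canton standard time.
The standard-time date in Norkir Canton, February 19, 2029, does not fall between 25 February and 17 November, so daylight saving is not in effect and Norkir Canton is at UTC−08:30.
14:15 UTC − 8h30m = 05:45 local.

05:45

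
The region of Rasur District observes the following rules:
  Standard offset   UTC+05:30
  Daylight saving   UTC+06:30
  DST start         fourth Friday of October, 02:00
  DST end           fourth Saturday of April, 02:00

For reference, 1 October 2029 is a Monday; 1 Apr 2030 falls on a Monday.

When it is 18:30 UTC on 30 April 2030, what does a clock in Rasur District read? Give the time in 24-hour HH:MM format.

1 October 2029 is a Monday, so the first Friday is October 5 and the fourth is October 26.
1 April 2030 is a Monday, so the first Saturday is April 6 and the fourth is April 27.
At the standard offset (UTC+05:30), 18:30 UTC + 5h30m = 00:00 Rasur District standard time (rolling into the next day, 1 May 2030).
The standard-time date in Rasur District, 1 May 2030, is outside the daylight-saving period (26 October 2029 – 27 April 2030), so Rasur District is on standard time, UTC+05:30.
18:30 UTC + 5h30m = 00:00 local (rolling into the next day, 1 May 2030).

00:00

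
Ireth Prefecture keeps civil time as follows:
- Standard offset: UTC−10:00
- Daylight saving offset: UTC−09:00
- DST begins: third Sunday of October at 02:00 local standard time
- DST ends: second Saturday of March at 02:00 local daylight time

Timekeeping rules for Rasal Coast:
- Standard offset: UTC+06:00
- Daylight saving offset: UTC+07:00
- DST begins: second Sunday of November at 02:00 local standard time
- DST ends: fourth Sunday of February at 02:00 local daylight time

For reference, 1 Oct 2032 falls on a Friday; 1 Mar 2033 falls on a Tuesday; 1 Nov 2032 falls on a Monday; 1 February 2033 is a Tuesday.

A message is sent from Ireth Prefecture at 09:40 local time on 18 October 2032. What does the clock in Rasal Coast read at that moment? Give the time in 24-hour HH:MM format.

00:40

1 October 2032 is a Friday, so the first Sunday is October 3 and the third is October 17.
1 March 2033 is a Tuesday, so the first Saturday is March 5 and the second is March 12.
Daylight saving runs 17 October 2032 – 12 March 2033; 18 October 2032 is inside that window, so Ireth Prefecture is at UTC−09:00.
09:40 Ireth Prefecture + 9h = 18:40 UTC.
1 November 2032 is a Monday, so the first Sunday is November 7 and the second is November 14.
1 February 2033 is a Tuesday, so the first Sunday is February 6 and the fourth is February 27.
At the standard offset (UTC+06:00), 18:40 UTC + 6h = 00:40 Rasal Coast standard time (rolling into the next day, 19 October 2032).
The standard-time date in Rasal Coast, 19 October 2032, is outside the daylight-saving period (14 November 2032 – 27 February 2033), so Rasal Coast is on standard time, UTC+06:00.
18:40 UTC + 6h = 00:40 Rasal Coast (rolling into the next day, 19 October 2032).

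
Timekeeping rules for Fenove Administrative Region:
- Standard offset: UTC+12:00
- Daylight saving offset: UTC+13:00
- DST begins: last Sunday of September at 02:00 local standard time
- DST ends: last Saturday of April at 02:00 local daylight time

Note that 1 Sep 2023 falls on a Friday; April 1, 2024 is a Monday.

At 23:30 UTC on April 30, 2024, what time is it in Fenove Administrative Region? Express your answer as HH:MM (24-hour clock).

11:30

1 September 2023 is a Friday, so Sundays fall on 3, 10, 17, 24; the last is September 24.
1 April 2024 is a Monday, so Saturdays fall on 6, 13, 20, 27; the last is April 27.
At the standard offset (UTC+12:00), 23:30 UTC + 12h = 11:30 Fenove Administrative Region standard time (rolling into the next day, 1 May 2024).
Daylight saving runs 24 September 2023 – 27 April 2024; the standard-time date in Fenove Administrative Region, May 1, 2024, is outside that window, so Fenove Administrative Region is on standard time at UTC+12:00.
23:30 UTC + 12h = 11:30 local (rolling into the next day, 1 May 2024).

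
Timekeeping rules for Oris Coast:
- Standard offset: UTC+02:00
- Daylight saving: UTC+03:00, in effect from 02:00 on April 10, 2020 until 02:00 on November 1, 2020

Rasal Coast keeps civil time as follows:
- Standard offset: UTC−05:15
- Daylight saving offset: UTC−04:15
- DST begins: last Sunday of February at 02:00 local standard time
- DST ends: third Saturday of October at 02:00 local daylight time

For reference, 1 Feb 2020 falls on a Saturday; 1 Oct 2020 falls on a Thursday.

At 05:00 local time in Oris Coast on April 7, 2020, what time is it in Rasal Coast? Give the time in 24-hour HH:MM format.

April 7, 2020 does not fall between 10 April and 1 November, so daylight saving is not in effect and Oris Coast is at UTC+02:00.
05:00 Oris Coast − 2h = 03:00 UTC.
1 February 2020 is a Saturday, so Sundays fall on 2, 9, 16, 23; the last is February 23.
1 October 2020 is a Thursday, so the first Saturday is October 3 and the third is October 17.
At the standard offset (UTC−05:15), 03:00 UTC − 5h15m = 21:45 Rasal Coast standard time (rolling into the previous day, 6 April 2020).
Daylight saving runs 23 February – 17 October; the standard-time date in Rasal Coast, April 6, 2020, is inside that window, so Rasal Coast is at UTC−04:15.
03:00 UTC − 4h15m = 22:45 Rasal Coast (rolling into the previous day, 6 April 2020).

22:45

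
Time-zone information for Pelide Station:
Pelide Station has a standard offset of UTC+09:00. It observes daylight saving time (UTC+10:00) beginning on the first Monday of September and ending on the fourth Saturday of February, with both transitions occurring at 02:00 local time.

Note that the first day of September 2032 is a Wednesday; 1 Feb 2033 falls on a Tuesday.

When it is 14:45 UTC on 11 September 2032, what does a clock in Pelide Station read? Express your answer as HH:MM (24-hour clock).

1 September 2032 is a Wednesday, so the first Monday is September 6.
1 February 2033 is a Tuesday, so the first Saturday is February 5 and the fourth is February 26.
At the standard offset (UTC+09:00), 14:45 UTC + 9h = 23:45 Pelide Station standard time.
The standard-time date in Pelide Station, 11 September 2032, falls between 6 September 2032 and 26 February 2033, so daylight saving is in effect and Pelide Station is at UTC+10:00.
14:45 UTC + 10h = 00:45 local (rolling into the next day, 12 September 2032).

00:45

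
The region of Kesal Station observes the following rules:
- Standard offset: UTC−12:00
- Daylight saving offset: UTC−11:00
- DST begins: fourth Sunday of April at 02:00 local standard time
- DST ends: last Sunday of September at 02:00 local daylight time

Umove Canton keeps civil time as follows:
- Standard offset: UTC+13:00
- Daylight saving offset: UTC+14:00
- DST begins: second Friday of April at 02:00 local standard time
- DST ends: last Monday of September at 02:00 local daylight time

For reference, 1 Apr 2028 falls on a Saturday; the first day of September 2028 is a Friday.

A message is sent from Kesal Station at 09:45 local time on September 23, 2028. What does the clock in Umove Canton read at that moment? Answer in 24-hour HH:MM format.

10:45

1 April 2028 is a Saturday, so the first Sunday is April 2 and the fourth is April 23.
1 September 2028 is a Friday, so Sundays fall on 3, 10, 17, 24; the last is September 24.
September 23, 2028 falls between 23 April and 24 September, so daylight saving is in effect and Kesal Station is at UTC−11:00.
09:45 Kesal Station + 11h = 20:45 UTC.
1 April 2028 is a Saturday, so the first Friday is April 7 and the second is April 14.
1 September 2028 is a Friday, so Mondays fall on 4, 11, 18, 25; the last is September 25.
At the standard offset (UTC+13:00), 20:45 UTC + 13h = 09:45 Umove Canton standard time (rolling into the next day, 24 September 2028).
The standard-time date in Umove Canton, September 24, 2028, lies within the daylight-saving period (14 April – 25 September), so Umove Canton is on daylight time, UTC+14:00.
20:45 UTC + 14h = 10:45 Umove Canton (rolling into the next day, 24 September 2028).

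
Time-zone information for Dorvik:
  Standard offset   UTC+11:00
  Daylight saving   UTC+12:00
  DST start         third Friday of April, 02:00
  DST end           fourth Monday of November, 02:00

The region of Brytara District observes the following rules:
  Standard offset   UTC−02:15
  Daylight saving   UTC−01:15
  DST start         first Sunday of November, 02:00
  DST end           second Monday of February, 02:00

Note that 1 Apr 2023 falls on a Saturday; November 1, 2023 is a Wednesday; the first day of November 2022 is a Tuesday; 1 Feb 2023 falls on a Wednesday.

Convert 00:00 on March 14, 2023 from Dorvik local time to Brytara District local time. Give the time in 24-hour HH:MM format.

1 April 2023 is a Saturday, so the first Friday is April 7 and the third is April 21.
1 November 2023 is a Wednesday, so the first Monday is November 6 and the fourth is November 27.
Daylight saving runs 21 April – 27 November; March 14, 2023 is outside that window, so Dorvik is on standard time at UTC+11:00.
00:00 Dorvik − 11h = 13:00 UTC (rolling into the previous day, 13 March 2023).
1 November 2022 is a Tuesday, so the first Sunday is November 6.
1 February 2023 is a Wednesday, so the first Monday is February 6 and the second is February 13.
At the standard offset (UTC−02:15), 13:00 UTC − 2h15m = 10:45 Brytara District standard time.
Daylight saving runs 6 November 2022 – 13 February 2023; the standard-time date in Brytara District, March 13, 2023, is outside that window, so Brytara District is on standard time at UTC−02:15.
13:00 UTC − 2h15m = 10:45 Brytara District.

10:45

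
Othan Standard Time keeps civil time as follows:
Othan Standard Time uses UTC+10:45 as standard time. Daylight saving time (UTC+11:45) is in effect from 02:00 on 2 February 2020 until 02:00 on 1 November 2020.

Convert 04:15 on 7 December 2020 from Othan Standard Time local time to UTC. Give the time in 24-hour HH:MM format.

7 December 2020 is outside the daylight-saving period (2 February – 1 November), so Othan Standard Time is on standard time, UTC+10:45.
04:15 local − 10h45m = 17:30 UTC (rolling into the previous day, 6 December 2020).

17:30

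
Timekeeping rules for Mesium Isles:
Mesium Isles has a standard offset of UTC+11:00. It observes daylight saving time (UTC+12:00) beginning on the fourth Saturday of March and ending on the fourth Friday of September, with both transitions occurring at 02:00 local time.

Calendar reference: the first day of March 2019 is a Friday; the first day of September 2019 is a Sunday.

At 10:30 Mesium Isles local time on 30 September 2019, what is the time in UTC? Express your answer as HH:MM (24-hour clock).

23:30

1 March 2019 is a Friday, so the first Saturday is March 2 and the fourth is March 23.
1 September 2019 is a Sunday, so the first Friday is September 6 and the fourth is September 27.
Daylight saving runs 23 March – 27 September; 30 September 2019 is outside that window, so Mesium Isles is on standard time at UTC+11:00.
10:30 local − 11h = 23:30 UTC (rolling into the previous day, 29 September 2019).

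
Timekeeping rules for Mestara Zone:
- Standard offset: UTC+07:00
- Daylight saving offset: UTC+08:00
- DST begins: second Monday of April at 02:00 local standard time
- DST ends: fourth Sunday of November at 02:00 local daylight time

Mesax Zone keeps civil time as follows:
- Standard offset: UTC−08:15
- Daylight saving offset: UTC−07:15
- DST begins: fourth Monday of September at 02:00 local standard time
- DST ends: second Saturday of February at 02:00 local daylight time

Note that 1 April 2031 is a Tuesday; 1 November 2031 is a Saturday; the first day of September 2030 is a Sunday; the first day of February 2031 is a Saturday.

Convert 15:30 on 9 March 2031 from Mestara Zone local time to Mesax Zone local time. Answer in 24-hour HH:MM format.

1 April 2031 is a Tuesday, so the first Monday is April 7 and the second is April 14.
1 November 2031 is a Saturday, so the first Sunday is November 2 and the fourth is November 23.
9 March 2031 does not fall between 14 April and 23 November, so daylight saving is not in effect and Mestara Zone is at UTC+07:00.
15:30 Mestara Zone − 7h = 08:30 UTC.
1 September 2030 is a Sunday, so the first Monday is September 2 and the fourth is September 23.
1 February 2031 is a Saturday, so the first Saturday is February 1 and the second is February 8.
At the standard offset (UTC−08:15), 08:30 UTC − 8h15m = 00:15 Mesax Zone standard time.
The standard-time date in Mesax Zone, 9 March 2031, is outside the daylight-saving period (23 September 2030 – 8 February 2031), so Mesax Zone is on standard time, UTC−08:15.
08:30 UTC − 8h15m = 00:15 Mesax Zone.

00:15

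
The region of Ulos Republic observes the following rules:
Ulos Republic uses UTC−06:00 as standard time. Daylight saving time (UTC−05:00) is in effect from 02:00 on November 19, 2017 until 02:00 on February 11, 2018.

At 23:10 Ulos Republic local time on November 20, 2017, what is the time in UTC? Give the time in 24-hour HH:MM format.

November 20, 2017 lies within the daylight-saving period (19 November 2017 – 11 February 2018), so Ulos Republic is on daylight time, UTC−05:00.
23:10 local + 5h = 04:10 UTC (rolling into the next day, 21 November 2017).

04:10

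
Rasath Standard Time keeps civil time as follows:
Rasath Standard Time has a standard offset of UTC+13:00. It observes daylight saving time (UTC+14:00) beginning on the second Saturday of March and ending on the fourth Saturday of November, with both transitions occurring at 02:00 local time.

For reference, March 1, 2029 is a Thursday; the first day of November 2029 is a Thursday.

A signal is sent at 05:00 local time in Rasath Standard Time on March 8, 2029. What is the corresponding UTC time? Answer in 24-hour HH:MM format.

1 March 2029 is a Thursday, so the first Saturday is March 3 and the second is March 10.
1 November 2029 is a Thursday, so the first Saturday is November 3 and the fourth is November 24.
March 8, 2029 does not fall between 10 March and 24 November, so daylight saving is not in effect and Rasath Standard Time is at UTC+13:00.
05:00 local − 13h = 16:00 UTC (rolling into the previous day, 7 March 2029).

16:00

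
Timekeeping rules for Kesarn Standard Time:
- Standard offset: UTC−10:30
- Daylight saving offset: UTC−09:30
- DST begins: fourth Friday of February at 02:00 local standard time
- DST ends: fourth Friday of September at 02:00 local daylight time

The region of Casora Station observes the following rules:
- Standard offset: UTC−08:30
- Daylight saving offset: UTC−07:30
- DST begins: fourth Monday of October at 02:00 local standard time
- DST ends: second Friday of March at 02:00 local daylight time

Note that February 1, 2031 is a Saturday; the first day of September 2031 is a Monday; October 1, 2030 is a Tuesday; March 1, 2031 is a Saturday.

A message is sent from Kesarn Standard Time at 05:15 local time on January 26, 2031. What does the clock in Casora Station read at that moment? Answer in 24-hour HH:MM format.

08:15

1 February 2031 is a Saturday, so the first Friday is February 7 and the fourth is February 28.
1 September 2031 is a Monday, so the first Friday is September 5 and the fourth is September 26.
Daylight saving runs 28 February – 26 September; January 26, 2031 is outside that window, so Kesarn Standard Time is on standard time at UTC−10:30.
05:15 Kesarn Standard Time + 10h30m = 15:45 UTC.
1 October 2030 is a Tuesday, so the first Monday is October 7 and the fourth is October 28.
1 March 2031 is a Saturday, so the first Friday is March 7 and the second is March 14.
At the standard offset (UTC−08:30), 15:45 UTC − 8h30m = 07:15 Casora Station standard time.
The standard-time date in Casora Station, January 26, 2031, lies within the daylight-saving period (28 October 2030 – 14 March 2031), so Casora Station is on daylight time, UTC−07:30.
15:45 UTC − 7h30m = 08:15 Casora Station.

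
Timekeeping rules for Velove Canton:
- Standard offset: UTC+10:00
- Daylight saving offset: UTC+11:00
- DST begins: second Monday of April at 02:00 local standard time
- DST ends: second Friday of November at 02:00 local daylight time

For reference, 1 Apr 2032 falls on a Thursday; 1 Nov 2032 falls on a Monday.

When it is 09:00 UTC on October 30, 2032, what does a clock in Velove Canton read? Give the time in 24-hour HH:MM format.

1 April 2032 is a Thursday, so the first Monday is April 5 and the second is April 12.
1 November 2032 is a Monday, so the first Friday is November 5 and the second is November 12.
At the standard offset (UTC+10:00), 09:00 UTC + 10h = 19:00 Velove Canton standard time.
Daylight saving runs 12 April – 12 November; the standard-time date in Velove Canton, October 30, 2032, is inside that window, so Velove Canton is at UTC+11:00.
09:00 UTC + 11h = 20:00 local.

20:00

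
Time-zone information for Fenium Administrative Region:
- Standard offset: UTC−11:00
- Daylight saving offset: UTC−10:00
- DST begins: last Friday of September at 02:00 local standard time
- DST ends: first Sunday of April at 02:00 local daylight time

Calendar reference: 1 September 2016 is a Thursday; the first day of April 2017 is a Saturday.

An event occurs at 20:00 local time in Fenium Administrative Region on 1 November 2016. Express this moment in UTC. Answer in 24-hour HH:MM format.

06:00

1 September 2016 is a Thursday, so Fridays fall on 2, 9, 16, 23, 30; the last is September 30.
1 April 2017 is a Saturday, so the first Sunday is April 2.
Daylight saving runs 30 September 2016 – 2 April 2017; 1 November 2016 is inside that window, so Fenium Administrative Region is at UTC−10:00.
20:00 local + 10h = 06:00 UTC (rolling into the next day, 2 November 2016).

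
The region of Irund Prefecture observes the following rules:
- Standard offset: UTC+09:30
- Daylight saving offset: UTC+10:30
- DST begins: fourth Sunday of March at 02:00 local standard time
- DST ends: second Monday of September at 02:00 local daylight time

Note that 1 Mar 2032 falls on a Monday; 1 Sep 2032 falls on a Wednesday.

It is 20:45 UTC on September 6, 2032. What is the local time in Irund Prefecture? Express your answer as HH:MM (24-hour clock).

1 March 2032 is a Monday, so the first Sunday is March 7 and the fourth is March 28.
1 September 2032 is a Wednesday, so the first Monday is September 6 and the second is September 13.
At the standard offset (UTC+09:30), 20:45 UTC + 9h30m = 06:15 Irund Prefecture standard time (rolling into the next day, 7 September 2032).
The standard-time date in Irund Prefecture, September 7, 2032, falls between 28 March and 13 September, so daylight saving is in effect and Irund Prefecture is at UTC+10:30.
20:45 UTC + 10h30m = 07:15 local (rolling into the next day, 7 September 2032).

07:15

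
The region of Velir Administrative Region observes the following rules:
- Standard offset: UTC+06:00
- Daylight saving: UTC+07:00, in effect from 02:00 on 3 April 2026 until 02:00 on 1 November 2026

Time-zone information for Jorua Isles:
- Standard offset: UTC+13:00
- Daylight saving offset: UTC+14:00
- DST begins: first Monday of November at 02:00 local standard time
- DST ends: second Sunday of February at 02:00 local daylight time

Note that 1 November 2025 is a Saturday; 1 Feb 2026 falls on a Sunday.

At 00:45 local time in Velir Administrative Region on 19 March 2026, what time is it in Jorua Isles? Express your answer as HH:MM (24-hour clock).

19 March 2026 is outside the daylight-saving period (3 April – 1 November), so Velir Administrative Region is on standard time, UTC+06:00.
00:45 Velir Administrative Region − 6h = 18:45 UTC (rolling into the previous day, 18 March 2026).
1 November 2025 is a Saturday, so the first Monday is November 3.
1 February 2026 is a Sunday, so the first Sunday is February 1 and the second is February 8.
At the standard offset (UTC+13:00), 18:45 UTC + 13h = 07:45 Jorua Isles standard time (rolling into the next day, 19 March 2026).
Daylight saving runs 3 November 2025 – 8 February 2026; the standard-time date in Jorua Isles, 19 March 2026, is outside that window, so Jorua Isles is on standard time at UTC+13:00.
18:45 UTC + 13h = 07:45 Jorua Isles (rolling into the next day, 19 March 2026).

07:45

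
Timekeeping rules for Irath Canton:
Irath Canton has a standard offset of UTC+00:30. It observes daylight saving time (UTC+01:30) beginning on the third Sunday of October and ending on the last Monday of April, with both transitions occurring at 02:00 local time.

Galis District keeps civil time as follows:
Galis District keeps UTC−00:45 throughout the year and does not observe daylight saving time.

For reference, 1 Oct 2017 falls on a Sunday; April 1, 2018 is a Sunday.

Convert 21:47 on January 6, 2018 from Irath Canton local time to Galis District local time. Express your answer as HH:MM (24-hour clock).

19:32

1 October 2017 is a Sunday, so the first Sunday is October 1 and the third is October 15.
1 April 2018 is a Sunday, so Mondays fall on 2, 9, 16, 23, 30; the last is April 30.
Daylight saving runs 15 October 2017 – 30 April 2018; January 6, 2018 is inside that window, so Irath Canton is at UTC+01:30.
21:47 Irath Canton − 1h30m = 20:17 UTC.
Galis District has no daylight saving, so its offset is UTC−00:45 year-round.
20:17 UTC − 0h45m = 19:32 Galis District.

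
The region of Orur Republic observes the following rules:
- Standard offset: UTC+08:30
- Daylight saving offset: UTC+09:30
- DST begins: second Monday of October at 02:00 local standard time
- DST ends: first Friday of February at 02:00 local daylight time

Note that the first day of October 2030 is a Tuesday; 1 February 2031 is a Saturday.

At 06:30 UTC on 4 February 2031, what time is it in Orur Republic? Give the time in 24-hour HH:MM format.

1 October 2030 is a Tuesday, so the first Monday is October 7 and the second is October 14.
1 February 2031 is a Saturday, so the first Friday is February 7.
At the standard offset (UTC+08:30), 06:30 UTC + 8h30m = 15:00 Orur Republic standard time.
The standard-time date in Orur Republic, 4 February 2031, lies within the daylight-saving period (14 October 2030 – 7 February 2031), so Orur Republic is on daylight time, UTC+09:30.
06:30 UTC + 9h30m = 16:00 local.

16:00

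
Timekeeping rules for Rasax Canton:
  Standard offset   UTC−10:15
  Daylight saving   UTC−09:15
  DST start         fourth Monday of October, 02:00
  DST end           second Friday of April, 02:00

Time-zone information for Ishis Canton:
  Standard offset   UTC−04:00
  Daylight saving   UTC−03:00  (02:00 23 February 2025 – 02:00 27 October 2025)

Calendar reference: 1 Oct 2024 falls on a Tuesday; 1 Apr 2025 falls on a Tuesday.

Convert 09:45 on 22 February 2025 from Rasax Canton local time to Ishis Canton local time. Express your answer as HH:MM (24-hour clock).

1 October 2024 is a Tuesday, so the first Monday is October 7 and the fourth is October 28.
1 April 2025 is a Tuesday, so the first Friday is April 4 and the second is April 11.
22 February 2025 lies within the daylight-saving period (28 October 2024 – 11 April 2025), so Rasax Canton is on daylight time, UTC−09:15.
09:45 Rasax Canton + 9h15m = 19:00 UTC.
At the standard offset (UTC−04:00), 19:00 UTC − 4h = 15:00 Ishis Canton standard time.
Daylight saving runs 23 February – 27 October; the standard-time date in Ishis Canton, 22 February 2025, is outside that window, so Ishis Canton is on standard time at UTC−04:00.
19:00 UTC − 4h = 15:00 Ishis Canton.

15:00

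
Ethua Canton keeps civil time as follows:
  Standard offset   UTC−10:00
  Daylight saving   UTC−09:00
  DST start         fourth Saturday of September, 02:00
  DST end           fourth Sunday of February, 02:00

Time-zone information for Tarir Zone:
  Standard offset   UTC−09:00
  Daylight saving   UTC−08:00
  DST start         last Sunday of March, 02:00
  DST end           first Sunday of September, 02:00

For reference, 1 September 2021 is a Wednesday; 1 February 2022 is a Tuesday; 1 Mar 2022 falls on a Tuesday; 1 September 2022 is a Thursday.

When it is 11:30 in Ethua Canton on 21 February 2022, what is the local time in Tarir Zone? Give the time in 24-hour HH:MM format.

1 September 2021 is a Wednesday, so the first Saturday is September 4 and the fourth is September 25.
1 February 2022 is a Tuesday, so the first Sunday is February 6 and the fourth is February 27.
21 February 2022 lies within the daylight-saving period (25 September 2021 – 27 February 2022), so Ethua Canton is on daylight time, UTC−09:00.
11:30 Ethua Canton + 9h = 20:30 UTC.
1 March 2022 is a Tuesday, so Sundays fall on 6, 13, 20, 27; the last is March 27.
1 September 2022 is a Thursday, so the first Sunday is September 4.
At the standard offset (UTC−09:00), 20:30 UTC − 9h = 11:30 Tarir Zone standard time.
The standard-time date in Tarir Zone, 21 February 2022, does not fall between 27 March and 4 September, so daylight saving is not in effect and Tarir Zone is at UTC−09:00.
20:30 UTC − 9h = 11:30 Tarir Zone.

11:30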